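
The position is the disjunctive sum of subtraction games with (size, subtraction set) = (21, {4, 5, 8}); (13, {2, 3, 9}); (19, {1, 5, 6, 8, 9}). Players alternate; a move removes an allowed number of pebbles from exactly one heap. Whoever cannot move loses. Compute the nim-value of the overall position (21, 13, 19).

2

Heap A, S = {4, 5, 8}:
n :  0  1  2  3  4  5  6  7  8  9 10 11 12 13 14 15 16 17 18 19 20 21
G :  0  0  0  0  1  1  1  1  2  2  2  2  0  0  0  0  1  1  1  1  2  2
G_A(21) = 2.
Heap B, S = {2, 3, 9}:
n :  0  1  2  3  4  5  6  7  8  9 10 11 12 13
G :  0  0  1  1  2  0  0  1  1  2  2  0  0  1
G_B(13) = 1.
Heap C, S = {1, 5, 6, 8, 9}:
G(0) = 0
G(1) = mex{0} = 1
G(2) = mex{1} = 0
G(3) = mex{0} = 1
G(4) = mex{1} = 0
G(5) = mex{0,0} = 1
G(6) = mex{1,1,0} = 2
G(7) = mex{2,0,1} = 3
G(8) = mex{3,1,0,0} = 2
G(9) = mex{2,0,1,1,0} = 3
G(10) = mex{3,1,0,0,1} = 2
G(11) = mex{2,2,1,1,0} = 3
G(12) = mex{3,3,2,0,1} = 4
G(13) = mex{4,2,3,1,0} = 5
G(14) = mex{5,3,2,2,1} = 0
G(15) = mex{0,2,3,3,2} = 1
G(16) = mex{1,3,2,2,3} = 0
G(17) = mex{0,4,3,3,2} = 1
G(18) = mex{1,5,4,2,3} = 0
G(19) = mex{0,0,5,3,2} = 1
G_C(19) = 1.
Combined Grundy value = 2 ⊕ 1 ⊕ 1 = 2.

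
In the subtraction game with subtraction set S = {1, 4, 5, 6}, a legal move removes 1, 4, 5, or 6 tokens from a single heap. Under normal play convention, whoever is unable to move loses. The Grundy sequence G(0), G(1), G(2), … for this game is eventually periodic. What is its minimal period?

G(0) = 0
G(1) = mex{0} = 1
G(2) = mex{1} = 0
G(3) = mex{0} = 1
G(4) = mex{1,0} = 2
G(5) = mex{2,1,0} = 3
G(6) = mex{3,0,1,0} = 2
G(7) = mex{2,1,0,1} = 3
G(8) = mex{3,2,1,0} = 4
G(9) = mex{4,3,2,1} = 0
G(10) = mex{0,2,3,2} = 1
G(11) = mex{1,3,2,3} = 0
G(12) = mex{0,4,3,2} = 1
G(13) = mex{1,0,4,3} = 2
G(14) = mex{2,1,0,4} = 3
G(15) = mex{3,0,1,0} = 2
G(16) = mex{2,1,0,1} = 3
G(17) = mex{3,2,1,0} = 4
G(18) = mex{4,3,2,1} = 0
G(19) = mex{0,2,3,2} = 1
G(n+9) = G(n) holds for n = 0,…,5 (a full window of length max(S) = 6), so the sequence is purely periodic with period 9.

9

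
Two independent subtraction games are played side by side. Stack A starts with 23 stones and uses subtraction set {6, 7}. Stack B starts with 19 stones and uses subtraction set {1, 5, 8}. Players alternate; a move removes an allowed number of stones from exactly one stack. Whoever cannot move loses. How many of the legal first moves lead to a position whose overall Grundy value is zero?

4

Stack A, S = {6, 7}:
G(0) = 0
G(1) = mex{} = 0
G(2) = mex{} = 0
G(3) = mex{} = 0
G(4) = mex{} = 0
G(5) = mex{} = 0
G(6) = mex{0} = 1
G(7) = mex{0,0} = 1
G(8) = mex{0,0} = 1
G(9) = mex{0,0} = 1
G(10) = mex{0,0} = 1
G(11) = mex{0,0} = 1
G(12) = mex{1,0} = 2
G(13) = mex{1,1} = 0
G(14) = mex{1,1} = 0
G(15) = mex{1,1} = 0
G(16) = mex{1,1} = 0
G(17) = mex{1,1} = 0
G(18) = mex{2,1} = 0
G(19) = mex{0,2} = 1
G(20) = mex{0,0} = 1
G(21) = mex{0,0} = 1
G(22) = mex{0,0} = 1
G(23) = mex{0,0} = 1
G_A(23) = 1.
Stack B, S = {1, 5, 8}:
G(0) = 0
G(1) = mex{0} = 1
G(2) = mex{1} = 0
G(3) = mex{0} = 1
G(4) = mex{1} = 0
G(5) = mex{0,0} = 1
G(6) = mex{1,1} = 0
G(7) = mex{0,0} = 1
G(8) = mex{1,1,0} = 2
G(9) = mex{2,0,1} = 3
G(10) = mex{3,1,0} = 2
G(11) = mex{2,0,1} = 3
G(12) = mex{3,1,0} = 2
G(13) = mex{2,2,1} = 0
G(14) = mex{0,3,0} = 1
G(15) = mex{1,2,1} = 0
G(16) = mex{0,3,2} = 1
G(17) = mex{1,2,3} = 0
G(18) = mex{0,0,2} = 1
G(19) = mex{1,1,3} = 0
G_B(19) = 0.
Combined Grundy value = 1 ⊕ 0 = 1.
A winning move leaves total XOR = 0, i.e. changes one component's Grundy value g to g ⊕ X where X is the current total.
Stack A: need g' = 1⊕1 = 0. Options: 23−6→G=0, 23−7→G=0. Hits: 2.
Stack B: need g' = 0⊕1 = 1. Options: 19−1→G=1, 19−5→G=1, 19−8→G=3. Hits: 2.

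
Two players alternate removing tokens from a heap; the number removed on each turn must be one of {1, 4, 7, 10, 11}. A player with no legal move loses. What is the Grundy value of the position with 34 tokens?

G(0) = 0
G(1) = mex{0} = 1
G(2) = mex{1} = 0
G(3) = mex{0} = 1
G(4) = mex{1,0} = 2
G(5) = mex{2,1} = 0
G(6) = mex{0,0} = 1
G(7) = mex{1,1,0} = 2
G(8) = mex{2,2,1} = 0
G(9) = mex{0,0,0} = 1
G(10) = mex{1,1,1,0} = 2
G(11) = mex{2,2,2,1,0} = 3
G(12) = mex{3,0,0,0,1} = 2
G(13) = mex{2,1,1,1,0} = 3
G(14) = mex{3,2,2,2,1} = 0
G(15) = mex{0,3,0,0,2} = 1
G(16) = mex{1,2,1,1,0} = 3
G(17) = mex{3,3,2,2,1} = 0
G(18) = mex{0,0,3,0,2} = 1
G(19) = mex{1,1,2,1,0} = 3
G(20) = mex{3,3,3,2,1} = 0
G(21) = mex{0,0,0,3,2} = 1
G(22) = mex{1,1,1,2,3} = 0
G(23) = mex{0,3,3,3,2} = 1
G(24) = mex{1,0,0,0,3} = 2
G(25) = mex{2,1,1,1,0} = 3
G(26) = mex{3,0,3,3,1} = 2
G(27) = mex{2,1,0,0,3} = 4
G(28) = mex{4,2,1,1,0} = 3
G(29) = mex{3,3,0,3,1} = 2
G(30) = mex{2,2,1,0,3} = 4
G(31) = mex{4,4,2,1,0} = 3
G(32) = mex{3,3,3,0,1} = 2
G(33) = mex{2,2,2,1,0} = 3
G(34) = mex{3,4,4,2,1} = 0

0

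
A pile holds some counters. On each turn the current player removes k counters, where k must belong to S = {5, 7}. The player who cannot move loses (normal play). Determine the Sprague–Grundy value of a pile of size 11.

2

G(0) = 0
G(1) = mex{} = 0
G(2) = mex{} = 0
G(3) = mex{} = 0
G(4) = mex{} = 0
G(5) = mex{0} = 1
G(6) = mex{0} = 1
G(7) = mex{0,0} = 1
G(8) = mex{0,0} = 1
G(9) = mex{0,0} = 1
G(10) = mex{1,0} = 2
G(11) = mex{1,0} = 2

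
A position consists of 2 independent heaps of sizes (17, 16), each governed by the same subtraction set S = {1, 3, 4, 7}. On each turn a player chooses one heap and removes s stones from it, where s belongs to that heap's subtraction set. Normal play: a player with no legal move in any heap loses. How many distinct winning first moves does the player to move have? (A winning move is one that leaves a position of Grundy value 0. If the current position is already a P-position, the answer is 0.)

3

All heaps use S = {1, 3, 4, 7}:
n :  0  1  2  3  4  5  6  7  8  9 10 11 12 13 14 15 16 17
G :  0  1  0  1  2  3  2  3  0  1  0  1  2  3  2  3  0  1
Heap A: G(17) = 1.
Heap B: G(16) = 0.
Combined Grundy value = 1 ⊕ 0 = 1.
A winning move leaves total XOR = 0, i.e. changes one component's Grundy value g to g ⊕ X where X is the current total.
Heap A: need g' = 1⊕1 = 0. Options: 17−1→G=0, 17−3→G=2, 17−4→G=3, 17−7→G=0. Hits: 2.
Heap B: need g' = 0⊕1 = 1. Options: 16−1→G=3, 16−3→G=3, 16−4→G=2, 16−7→G=1. Hits: 1.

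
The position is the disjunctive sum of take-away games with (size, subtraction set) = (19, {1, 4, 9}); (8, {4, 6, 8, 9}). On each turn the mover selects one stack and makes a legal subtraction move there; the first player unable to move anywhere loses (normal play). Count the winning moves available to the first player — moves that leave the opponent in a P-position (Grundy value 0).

0

Stack A, S = {1, 4, 9}:
G(0) = 0
G(1) = mex{0} = 1
G(2) = mex{1} = 0
G(3) = mex{0} = 1
G(4) = mex{1,0} = 2
G(5) = mex{2,1} = 0
G(6) = mex{0,0} = 1
G(7) = mex{1,1} = 0
G(8) = mex{0,2} = 1
G(9) = mex{1,0,0} = 2
G(10) = mex{2,1,1} = 0
G(11) = mex{0,0,0} = 1
G(12) = mex{1,1,1} = 0
G(13) = mex{0,2,2} = 1
G(14) = mex{1,0,0} = 2
G(15) = mex{2,1,1} = 0
G(16) = mex{0,0,0} = 1
G(17) = mex{1,1,1} = 0
G(18) = mex{0,2,2} = 1
G(19) = mex{1,0,0} = 2
G_A(19) = 2.
Stack B, S = {4, 6, 8, 9}:
n : 0 1 2 3 4 5 6 7 8
G : 0 0 0 0 1 1 1 1 2
G_B(8) = 2.
Combined Grundy value = 2 ⊕ 2 = 0.
A winning move leaves total XOR = 0, i.e. changes one component's Grundy value g to g ⊕ X where X is the current total.
Stack A: target g' = 2⊕0 = 2, but every legal move changes the Grundy value (mex property), so 0 moves.
Stack B: target g' = 2⊕0 = 2, but every legal move changes the Grundy value (mex property), so 0 moves.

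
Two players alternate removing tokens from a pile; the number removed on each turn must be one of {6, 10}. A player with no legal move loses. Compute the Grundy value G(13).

G(0) = 0
G(1) = mex{} = 0
G(2) = mex{} = 0
G(3) = mex{} = 0
G(4) = mex{} = 0
G(5) = mex{} = 0
G(6) = mex{0} = 1
G(7) = mex{0} = 1
G(8) = mex{0} = 1
G(9) = mex{0} = 1
G(10) = mex{0,0} = 1
G(11) = mex{0,0} = 1
G(12) = mex{1,0} = 2
G(13) = mex{1,0} = 2

2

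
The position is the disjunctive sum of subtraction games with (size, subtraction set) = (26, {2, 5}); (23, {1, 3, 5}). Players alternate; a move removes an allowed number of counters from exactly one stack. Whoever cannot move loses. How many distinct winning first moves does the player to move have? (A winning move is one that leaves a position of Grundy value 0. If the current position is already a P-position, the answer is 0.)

1

Stack A, S = {2, 5}:
n :  0  1  2  3  4  5  6  7  8  9 10 11 12 13 14 15 16 17 18 19 20 21 22 23 24 25 26
G :  0  0  1  1  0  2  1  0  0  1  1  0  2  1  0  0  1  1  0  2  1  0  0  1  1  0  2
G_A(26) = 2.
Stack B, S = {1, 3, 5}:
G(0) = 0
G(1) = mex{0} = 1
G(2) = mex{1} = 0
G(3) = mex{0,0} = 1
G(4) = mex{1,1} = 0
G(5) = mex{0,0,0} = 1
G(6) = mex{1,1,1} = 0
G(7) = mex{0,0,0} = 1
G(8) = mex{1,1,1} = 0
G(9) = mex{0,0,0} = 1
G(10) = mex{1,1,1} = 0
G(11) = mex{0,0,0} = 1
G(12) = mex{1,1,1} = 0
G(13) = mex{0,0,0} = 1
G(14) = mex{1,1,1} = 0
G(15) = mex{0,0,0} = 1
G(16) = mex{1,1,1} = 0
G(17) = mex{0,0,0} = 1
G(18) = mex{1,1,1} = 0
G(19) = mex{0,0,0} = 1
G(20) = mex{1,1,1} = 0
G(21) = mex{0,0,0} = 1
G(22) = mex{1,1,1} = 0
G(23) = mex{0,0,0} = 1
G_B(23) = 1.
Combined Grundy value = 2 ⊕ 1 = 3.
A winning move leaves total XOR = 0, i.e. changes one component's Grundy value g to g ⊕ X where X is the current total.
Stack A: need g' = 2⊕3 = 1. Options: 26−2→G=1, 26−5→G=0. Hits: 1.
Stack B: need g' = 1⊕3 = 2. Options: 23−1→G=0, 23−3→G=0, 23−5→G=0. Hits: 0.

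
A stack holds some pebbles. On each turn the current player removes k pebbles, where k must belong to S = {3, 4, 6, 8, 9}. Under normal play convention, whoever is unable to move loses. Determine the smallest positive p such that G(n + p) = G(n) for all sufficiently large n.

12

n :  0  1  2  3  4  5  6  7  8  9 10 11 12 13 14 15 16 17 18 19 20 21 22 23 24 25
G :  0  0  0  1  1  1  2  2  2  3  3  3  0  0  0  1  1  1  2  2  2  3  3  3  0  0
G(n+12) = G(n) holds for n = 0,…,8 (a full window of length max(S) = 9), so the sequence is purely periodic with period 12.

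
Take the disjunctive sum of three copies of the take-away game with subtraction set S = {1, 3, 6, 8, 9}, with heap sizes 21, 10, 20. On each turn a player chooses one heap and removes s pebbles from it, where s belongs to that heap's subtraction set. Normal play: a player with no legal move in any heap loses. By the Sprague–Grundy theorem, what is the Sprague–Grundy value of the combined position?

All heaps use S = {1, 3, 6, 8, 9}:
n :  0  1  2  3  4  5  6  7  8  9 10 11 12 13 14 15 16 17 18 19 20 21
G :  0  1  0  1  0  1  2  3  2  3  2  3  4  5  0  1  0  1  0  1  2  3
Heap A: G(21) = 3.
Heap B: G(10) = 2.
Heap C: G(20) = 2.
Combined Grundy value = 3 ⊕ 2 ⊕ 2 = 3.

3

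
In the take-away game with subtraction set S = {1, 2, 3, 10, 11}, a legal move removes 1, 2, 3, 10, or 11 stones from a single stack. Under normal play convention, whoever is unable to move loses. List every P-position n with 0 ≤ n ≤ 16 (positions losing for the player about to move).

n :  0  1  2  3  4  5  6  7  8  9 10 11 12 13 14 15 16
G :  0  1  2  3  0  1  2  3  0  1  2  3  0  1  2  3  0
P-positions are exactly the n with G(n) = 0.

0, 4, 8, 12, 16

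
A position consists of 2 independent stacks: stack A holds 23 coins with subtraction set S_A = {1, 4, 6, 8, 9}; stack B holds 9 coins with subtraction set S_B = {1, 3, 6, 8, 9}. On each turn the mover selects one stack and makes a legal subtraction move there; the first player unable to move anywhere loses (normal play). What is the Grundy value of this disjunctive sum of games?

Stack A, S = {1, 4, 6, 8, 9}:
G(0) = 0
G(1) = mex{0} = 1
G(2) = mex{1} = 0
G(3) = mex{0} = 1
G(4) = mex{1,0} = 2
G(5) = mex{2,1} = 0
G(6) = mex{0,0,0} = 1
G(7) = mex{1,1,1} = 0
G(8) = mex{0,2,0,0} = 1
G(9) = mex{1,0,1,1,0} = 2
G(10) = mex{2,1,2,0,1} = 3
G(11) = mex{3,0,0,1,0} = 2
G(12) = mex{2,1,1,2,1} = 0
G(13) = mex{0,2,0,0,2} = 1
G(14) = mex{1,3,1,1,0} = 2
G(15) = mex{2,2,2,0,1} = 3
G(16) = mex{3,0,3,1,0} = 2
G(17) = mex{2,1,2,2,1} = 0
G(18) = mex{0,2,0,3,2} = 1
G(19) = mex{1,3,1,2,3} = 0
G(20) = mex{0,2,2,0,2} = 1
G(21) = mex{1,0,3,1,0} = 2
G(22) = mex{2,1,2,2,1} = 0
G(23) = mex{0,0,0,3,2} = 1
G_A(23) = 1.
Stack B, S = {1, 3, 6, 8, 9}:
n : 0 1 2 3 4 5 6 7 8 9
G : 0 1 0 1 0 1 2 3 2 3
G_B(9) = 3.
Combined Grundy value = 1 ⊕ 3 = 2.

2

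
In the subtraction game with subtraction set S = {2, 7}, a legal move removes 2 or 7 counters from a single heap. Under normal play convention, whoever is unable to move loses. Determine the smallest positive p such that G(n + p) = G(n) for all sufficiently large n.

G(0) = 0
G(1) = mex{} = 0
G(2) = mex{0} = 1
G(3) = mex{0} = 1
G(4) = mex{1} = 0
G(5) = mex{1} = 0
G(6) = mex{0} = 1
G(7) = mex{0,0} = 1
G(8) = mex{1,0} = 2
G(9) = mex{1,1} = 0
G(10) = mex{2,1} = 0
G(11) = mex{0,0} = 1
G(12) = mex{0,0} = 1
G(13) = mex{1,1} = 0
G(14) = mex{1,1} = 0
G(15) = mex{0,2} = 1
G(16) = mex{0,0} = 1
G(17) = mex{1,0} = 2
G(18) = mex{1,1} = 0
G(19) = mex{2,1} = 0
G(n+9) = G(n) holds for n = 0,…,6 (a full window of length max(S) = 7), so the sequence is purely periodic with period 9.

9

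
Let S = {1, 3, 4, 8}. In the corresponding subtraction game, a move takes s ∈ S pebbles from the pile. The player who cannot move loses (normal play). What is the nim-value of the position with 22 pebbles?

1

G(0) = 0
G(1) = mex{0} = 1
G(2) = mex{1} = 0
G(3) = mex{0,0} = 1
G(4) = mex{1,1,0} = 2
G(5) = mex{2,0,1} = 3
G(6) = mex{3,1,0} = 2
G(7) = mex{2,2,1} = 0
G(8) = mex{0,3,2,0} = 1
G(9) = mex{1,2,3,1} = 0
G(10) = mex{0,0,2,0} = 1
G(11) = mex{1,1,0,1} = 2
G(12) = mex{2,0,1,2} = 3
G(13) = mex{3,1,0,3} = 2
G(14) = mex{2,2,1,2} = 0
G(15) = mex{0,3,2,0} = 1
G(16) = mex{1,2,3,1} = 0
G(17) = mex{0,0,2,0} = 1
G(18) = mex{1,1,0,1} = 2
G(19) = mex{2,0,1,2} = 3
G(20) = mex{3,1,0,3} = 2
G(21) = mex{2,2,1,2} = 0
G(22) = mex{0,3,2,0} = 1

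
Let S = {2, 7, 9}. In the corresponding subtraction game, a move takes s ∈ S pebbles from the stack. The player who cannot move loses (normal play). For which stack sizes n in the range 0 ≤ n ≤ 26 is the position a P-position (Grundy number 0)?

0, 1, 4, 5, 15, 16, 19, 20

n :  0  1  2  3  4  5  6  7  8  9 10 11 12 13 14 15 16 17 18 19 20 21 22 23 24 25 26
G :  0  0  1  1  0  0  1  1  2  2  3  3  2  2  3  0  0  1  1  0  0  1  1  2  2  3  3
P-positions are exactly the n with G(n) = 0.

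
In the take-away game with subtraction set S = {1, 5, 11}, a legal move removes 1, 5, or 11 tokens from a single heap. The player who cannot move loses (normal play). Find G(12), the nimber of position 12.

n :  0  1  2  3  4  5  6  7  8  9 10 11 12
G :  0  1  0  1  0  1  0  1  0  1  0  1  0

0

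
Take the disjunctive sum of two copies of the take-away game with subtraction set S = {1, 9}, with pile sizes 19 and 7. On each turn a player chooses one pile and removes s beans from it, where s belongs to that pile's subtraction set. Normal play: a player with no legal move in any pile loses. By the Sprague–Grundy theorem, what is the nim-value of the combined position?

0

All piles use S = {1, 9}:
G(0) = 0
G(1) = mex{0} = 1
G(2) = mex{1} = 0
G(3) = mex{0} = 1
G(4) = mex{1} = 0
G(5) = mex{0} = 1
G(6) = mex{1} = 0
G(7) = mex{0} = 1
G(8) = mex{1} = 0
G(9) = mex{0,0} = 1
G(10) = mex{1,1} = 0
G(11) = mex{0,0} = 1
G(12) = mex{1,1} = 0
G(13) = mex{0,0} = 1
G(14) = mex{1,1} = 0
G(15) = mex{0,0} = 1
G(16) = mex{1,1} = 0
G(17) = mex{0,0} = 1
G(18) = mex{1,1} = 0
G(19) = mex{0,0} = 1
Pile A: G(19) = 1.
Pile B: G(7) = 1.
Combined Grundy value = 1 ⊕ 1 = 0.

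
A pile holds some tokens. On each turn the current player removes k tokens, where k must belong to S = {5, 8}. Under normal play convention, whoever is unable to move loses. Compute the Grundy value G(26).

n :  0  1  2  3  4  5  6  7  8  9 10 11 12 13 14 15 16 17 18 19 20 21 22 23 24 25 26
G :  0  0  0  0  0  1  1  1  1  1  2  2  2  0  0  0  0  0  1  1  1  1  1  2  2  2  0

0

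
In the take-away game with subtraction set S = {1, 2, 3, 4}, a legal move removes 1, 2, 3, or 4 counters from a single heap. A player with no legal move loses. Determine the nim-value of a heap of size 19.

G(0) = 0
G(1) = mex{0} = 1
G(2) = mex{1,0} = 2
G(3) = mex{2,1,0} = 3
G(4) = mex{3,2,1,0} = 4
G(5) = mex{4,3,2,1} = 0
G(6) = mex{0,4,3,2} = 1
G(7) = mex{1,0,4,3} = 2
G(8) = mex{2,1,0,4} = 3
G(9) = mex{3,2,1,0} = 4
G(10) = mex{4,3,2,1} = 0
G(11) = mex{0,4,3,2} = 1
G(12) = mex{1,0,4,3} = 2
G(13) = mex{2,1,0,4} = 3
G(14) = mex{3,2,1,0} = 4
G(15) = mex{4,3,2,1} = 0
G(16) = mex{0,4,3,2} = 1
G(17) = mex{1,0,4,3} = 2
G(18) = mex{2,1,0,4} = 3
G(19) = mex{3,2,1,0} = 4

4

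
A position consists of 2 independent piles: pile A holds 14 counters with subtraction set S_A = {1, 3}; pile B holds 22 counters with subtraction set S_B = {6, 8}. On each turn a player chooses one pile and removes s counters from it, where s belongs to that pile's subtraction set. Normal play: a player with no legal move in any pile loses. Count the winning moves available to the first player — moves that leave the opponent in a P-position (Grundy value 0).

Pile A, S = {1, 3}:
n :  0  1  2  3  4  5  6  7  8  9 10 11 12 13 14
G :  0  1  0  1  0  1  0  1  0  1  0  1  0  1  0
G_A(14) = 0.
Pile B, S = {6, 8}:
n :  0  1  2  3  4  5  6  7  8  9 10 11 12 13 14 15 16 17 18 19 20 21 22
G :  0  0  0  0  0  0  1  1  1  1  1  1  2  2  0  0  0  0  0  0  1  1  1
G_B(22) = 1.
Combined Grundy value = 0 ⊕ 1 = 1.
A winning move leaves total XOR = 0, i.e. changes one component's Grundy value g to g ⊕ X where X is the current total.
Pile A: need g' = 0⊕1 = 1. Options: 14−1→G=1, 14−3→G=1. Hits: 2.
Pile B: need g' = 1⊕1 = 0. Options: 22−6→G=0, 22−8→G=0. Hits: 2.

4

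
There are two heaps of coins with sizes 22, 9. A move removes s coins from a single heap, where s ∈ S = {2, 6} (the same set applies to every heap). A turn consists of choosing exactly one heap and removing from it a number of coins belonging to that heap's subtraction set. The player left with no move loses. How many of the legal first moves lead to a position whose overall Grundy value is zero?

4

All heaps use S = {2, 6}:
n :  0  1  2  3  4  5  6  7  8  9 10 11 12 13 14 15 16 17 18 19 20 21 22
G :  0  0  1  1  0  0  1  1  0  0  1  1  0  0  1  1  0  0  1  1  0  0  1
Heap A: G(22) = 1.
Heap B: G(9) = 0.
Combined Grundy value = 1 ⊕ 0 = 1.
A winning move leaves total XOR = 0, i.e. changes one component's Grundy value g to g ⊕ X where X is the current total.
Heap A: need g' = 1⊕1 = 0. Options: 22−2→G=0, 22−6→G=0. Hits: 2.
Heap B: need g' = 0⊕1 = 1. Options: 9−2→G=1, 9−6→G=1. Hits: 2.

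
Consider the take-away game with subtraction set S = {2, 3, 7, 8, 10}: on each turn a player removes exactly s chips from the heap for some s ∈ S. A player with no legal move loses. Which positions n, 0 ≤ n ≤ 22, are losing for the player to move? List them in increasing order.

n :  0  1  2  3  4  5  6  7  8  9 10 11 12 13 14 15 16 17 18 19 20 21 22
G :  0  0  1  1  2  0  0  1  1  2  2  3  3  4  4  2  3  0  0  1  1  2  0
P-positions are exactly the n with G(n) = 0.

0, 1, 5, 6, 17, 18, 22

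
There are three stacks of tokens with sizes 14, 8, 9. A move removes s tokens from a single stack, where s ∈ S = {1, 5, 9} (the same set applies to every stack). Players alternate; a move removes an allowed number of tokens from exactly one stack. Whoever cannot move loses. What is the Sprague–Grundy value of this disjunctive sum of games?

1

All stacks use S = {1, 5, 9}:
G(0) = 0
G(1) = mex{0} = 1
G(2) = mex{1} = 0
G(3) = mex{0} = 1
G(4) = mex{1} = 0
G(5) = mex{0,0} = 1
G(6) = mex{1,1} = 0
G(7) = mex{0,0} = 1
G(8) = mex{1,1} = 0
G(9) = mex{0,0,0} = 1
G(10) = mex{1,1,1} = 0
G(11) = mex{0,0,0} = 1
G(12) = mex{1,1,1} = 0
G(13) = mex{0,0,0} = 1
G(14) = mex{1,1,1} = 0
Stack A: G(14) = 0.
Stack B: G(8) = 0.
Stack C: G(9) = 1.
Combined Grundy value = 0 ⊕ 0 ⊕ 1 = 1.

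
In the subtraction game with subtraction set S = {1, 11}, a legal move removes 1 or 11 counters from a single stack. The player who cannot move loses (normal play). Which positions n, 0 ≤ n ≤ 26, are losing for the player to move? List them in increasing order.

0, 2, 4, 6, 8, 10, 12, 14, 16, 18, 20, 22, 24, 26

G(0) = 0
G(1) = mex{0} = 1
G(2) = mex{1} = 0
G(3) = mex{0} = 1
G(4) = mex{1} = 0
G(5) = mex{0} = 1
G(6) = mex{1} = 0
G(7) = mex{0} = 1
G(8) = mex{1} = 0
G(9) = mex{0} = 1
G(10) = mex{1} = 0
G(11) = mex{0,0} = 1
G(12) = mex{1,1} = 0
G(13) = mex{0,0} = 1
G(14) = mex{1,1} = 0
G(15) = mex{0,0} = 1
G(16) = mex{1,1} = 0
G(17) = mex{0,0} = 1
G(18) = mex{1,1} = 0
G(19) = mex{0,0} = 1
G(20) = mex{1,1} = 0
G(21) = mex{0,0} = 1
G(22) = mex{1,1} = 0
G(23) = mex{0,0} = 1
G(24) = mex{1,1} = 0
G(25) = mex{0,0} = 1
G(26) = mex{1,1} = 0
P-positions are exactly the n with G(n) = 0.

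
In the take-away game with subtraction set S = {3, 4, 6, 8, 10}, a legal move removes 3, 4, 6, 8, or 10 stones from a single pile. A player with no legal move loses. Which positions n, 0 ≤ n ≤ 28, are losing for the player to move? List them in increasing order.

0, 1, 2, 13, 14, 15, 26, 27, 28

G(0) = 0
G(1) = mex{} = 0
G(2) = mex{} = 0
G(3) = mex{0} = 1
G(4) = mex{0,0} = 1
G(5) = mex{0,0} = 1
G(6) = mex{1,0,0} = 2
G(7) = mex{1,1,0} = 2
G(8) = mex{1,1,0,0} = 2
G(9) = mex{2,1,1,0} = 3
G(10) = mex{2,2,1,0,0} = 3
G(11) = mex{2,2,1,1,0} = 3
G(12) = mex{3,2,2,1,0} = 4
G(13) = mex{3,3,2,1,1} = 0
G(14) = mex{3,3,2,2,1} = 0
G(15) = mex{4,3,3,2,1} = 0
G(16) = mex{0,4,3,2,2} = 1
G(17) = mex{0,0,3,3,2} = 1
G(18) = mex{0,0,4,3,2} = 1
G(19) = mex{1,0,0,3,3} = 2
G(20) = mex{1,1,0,4,3} = 2
G(21) = mex{1,1,0,0,3} = 2
G(22) = mex{2,1,1,0,4} = 3
G(23) = mex{2,2,1,0,0} = 3
G(24) = mex{2,2,1,1,0} = 3
G(25) = mex{3,2,2,1,0} = 4
G(26) = mex{3,3,2,1,1} = 0
G(27) = mex{3,3,2,2,1} = 0
G(28) = mex{4,3,3,2,1} = 0
P-positions are exactly the n with G(n) = 0.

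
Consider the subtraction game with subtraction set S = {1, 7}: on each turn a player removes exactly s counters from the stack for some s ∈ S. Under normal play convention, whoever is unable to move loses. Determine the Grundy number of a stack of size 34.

G(0) = 0
G(1) = mex{0} = 1
G(2) = mex{1} = 0
G(3) = mex{0} = 1
G(4) = mex{1} = 0
G(5) = mex{0} = 1
G(6) = mex{1} = 0
G(7) = mex{0,0} = 1
G(8) = mex{1,1} = 0
G(9) = mex{0,0} = 1
G(10) = mex{1,1} = 0
G(11) = mex{0,0} = 1
G(12) = mex{1,1} = 0
G(13) = mex{0,0} = 1
G(14) = mex{1,1} = 0
G(15) = mex{0,0} = 1
G(16) = mex{1,1} = 0
G(17) = mex{0,0} = 1
G(18) = mex{1,1} = 0
G(19) = mex{0,0} = 1
G(20) = mex{1,1} = 0
G(21) = mex{0,0} = 1
G(22) = mex{1,1} = 0
G(23) = mex{0,0} = 1
G(24) = mex{1,1} = 0
G(25) = mex{0,0} = 1
G(26) = mex{1,1} = 0
G(27) = mex{0,0} = 1
G(28) = mex{1,1} = 0
G(29) = mex{0,0} = 1
G(30) = mex{1,1} = 0
G(31) = mex{0,0} = 1
G(32) = mex{1,1} = 0
G(33) = mex{0,0} = 1
G(34) = mex{1,1} = 0

0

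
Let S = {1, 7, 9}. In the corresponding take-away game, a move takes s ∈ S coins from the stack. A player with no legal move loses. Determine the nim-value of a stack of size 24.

0

G(0) = 0
G(1) = mex{0} = 1
G(2) = mex{1} = 0
G(3) = mex{0} = 1
G(4) = mex{1} = 0
G(5) = mex{0} = 1
G(6) = mex{1} = 0
G(7) = mex{0,0} = 1
G(8) = mex{1,1} = 0
G(9) = mex{0,0,0} = 1
G(10) = mex{1,1,1} = 0
G(11) = mex{0,0,0} = 1
G(12) = mex{1,1,1} = 0
G(13) = mex{0,0,0} = 1
G(14) = mex{1,1,1} = 0
G(15) = mex{0,0,0} = 1
G(16) = mex{1,1,1} = 0
G(17) = mex{0,0,0} = 1
G(18) = mex{1,1,1} = 0
G(19) = mex{0,0,0} = 1
G(20) = mex{1,1,1} = 0
G(21) = mex{0,0,0} = 1
G(22) = mex{1,1,1} = 0
G(23) = mex{0,0,0} = 1
G(24) = mex{1,1,1} = 0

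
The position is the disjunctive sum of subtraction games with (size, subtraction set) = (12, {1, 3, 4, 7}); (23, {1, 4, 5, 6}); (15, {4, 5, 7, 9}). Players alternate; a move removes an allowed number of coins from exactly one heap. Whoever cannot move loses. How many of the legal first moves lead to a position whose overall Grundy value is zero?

Heap A, S = {1, 3, 4, 7}:
n :  0  1  2  3  4  5  6  7  8  9 10 11 12
G :  0  1  0  1  2  3  2  3  0  1  0  1  2
G_A(12) = 2.
Heap B, S = {1, 4, 5, 6}:
G(0) = 0
G(1) = mex{0} = 1
G(2) = mex{1} = 0
G(3) = mex{0} = 1
G(4) = mex{1,0} = 2
G(5) = mex{2,1,0} = 3
G(6) = mex{3,0,1,0} = 2
G(7) = mex{2,1,0,1} = 3
G(8) = mex{3,2,1,0} = 4
G(9) = mex{4,3,2,1} = 0
G(10) = mex{0,2,3,2} = 1
G(11) = mex{1,3,2,3} = 0
G(12) = mex{0,4,3,2} = 1
G(13) = mex{1,0,4,3} = 2
G(14) = mex{2,1,0,4} = 3
G(15) = mex{3,0,1,0} = 2
G(16) = mex{2,1,0,1} = 3
G(17) = mex{3,2,1,0} = 4
G(18) = mex{4,3,2,1} = 0
G(19) = mex{0,2,3,2} = 1
G(20) = mex{1,3,2,3} = 0
G(21) = mex{0,4,3,2} = 1
G(22) = mex{1,0,4,3} = 2
G(23) = mex{2,1,0,4} = 3
G_B(23) = 3.
Heap C, S = {4, 5, 7, 9}:
n :  0  1  2  3  4  5  6  7  8  9 10 11 12 13 14 15
G :  0  0  0  0  1  1  1  1  2  2  2  2  3  0  0  0
G_C(15) = 0.
Combined Grundy value = 2 ⊕ 3 ⊕ 0 = 1.
A winning move leaves total XOR = 0, i.e. changes one component's Grundy value g to g ⊕ X where X is the current total.
Heap A: need g' = 2⊕1 = 3. Options: 12−1→G=1, 12−3→G=1, 12−4→G=0, 12−7→G=3. Hits: 1.
Heap B: need g' = 3⊕1 = 2. Options: 23−1→G=2, 23−4→G=1, 23−5→G=0, 23−6→G=4. Hits: 1.
Heap C: need g' = 0⊕1 = 1. Options: 15−4→G=2, 15−5→G=2, 15−7→G=2, 15−9→G=1. Hits: 1.

3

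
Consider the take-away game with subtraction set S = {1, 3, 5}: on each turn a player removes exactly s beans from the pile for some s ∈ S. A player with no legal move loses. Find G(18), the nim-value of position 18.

G(0) = 0
G(1) = mex{0} = 1
G(2) = mex{1} = 0
G(3) = mex{0,0} = 1
G(4) = mex{1,1} = 0
G(5) = mex{0,0,0} = 1
G(6) = mex{1,1,1} = 0
G(7) = mex{0,0,0} = 1
G(8) = mex{1,1,1} = 0
G(9) = mex{0,0,0} = 1
G(10) = mex{1,1,1} = 0
G(11) = mex{0,0,0} = 1
G(12) = mex{1,1,1} = 0
G(13) = mex{0,0,0} = 1
G(14) = mex{1,1,1} = 0
G(15) = mex{0,0,0} = 1
G(16) = mex{1,1,1} = 0
G(17) = mex{0,0,0} = 1
G(18) = mex{1,1,1} = 0

0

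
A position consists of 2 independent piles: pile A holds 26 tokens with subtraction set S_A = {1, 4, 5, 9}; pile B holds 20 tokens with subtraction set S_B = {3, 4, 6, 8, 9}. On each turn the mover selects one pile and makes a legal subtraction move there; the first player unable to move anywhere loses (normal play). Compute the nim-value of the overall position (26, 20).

2

Pile A, S = {1, 4, 5, 9}:
G(0) = 0
G(1) = mex{0} = 1
G(2) = mex{1} = 0
G(3) = mex{0} = 1
G(4) = mex{1,0} = 2
G(5) = mex{2,1,0} = 3
G(6) = mex{3,0,1} = 2
G(7) = mex{2,1,0} = 3
G(8) = mex{3,2,1} = 0
G(9) = mex{0,3,2,0} = 1
G(10) = mex{1,2,3,1} = 0
G(11) = mex{0,3,2,0} = 1
G(12) = mex{1,0,3,1} = 2
G(13) = mex{2,1,0,2} = 3
G(14) = mex{3,0,1,3} = 2
G(15) = mex{2,1,0,2} = 3
G(16) = mex{3,2,1,3} = 0
G(17) = mex{0,3,2,0} = 1
G(18) = mex{1,2,3,1} = 0
G(19) = mex{0,3,2,0} = 1
G(20) = mex{1,0,3,1} = 2
G(21) = mex{2,1,0,2} = 3
G(22) = mex{3,0,1,3} = 2
G(23) = mex{2,1,0,2} = 3
G(24) = mex{3,2,1,3} = 0
G(25) = mex{0,3,2,0} = 1
G(26) = mex{1,2,3,1} = 0
G_A(26) = 0.
Pile B, S = {3, 4, 6, 8, 9}:
n :  0  1  2  3  4  5  6  7  8  9 10 11 12 13 14 15 16 17 18 19 20
G :  0  0  0  1  1  1  2  2  2  3  3  3  0  0  0  1  1  1  2  2  2
G_B(20) = 2.
Combined Grundy value = 0 ⊕ 2 = 2.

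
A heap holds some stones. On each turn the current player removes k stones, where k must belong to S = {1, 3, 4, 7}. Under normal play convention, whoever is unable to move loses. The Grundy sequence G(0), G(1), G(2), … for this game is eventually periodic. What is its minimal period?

8

G(0) = 0
G(1) = mex{0} = 1
G(2) = mex{1} = 0
G(3) = mex{0,0} = 1
G(4) = mex{1,1,0} = 2
G(5) = mex{2,0,1} = 3
G(6) = mex{3,1,0} = 2
G(7) = mex{2,2,1,0} = 3
G(8) = mex{3,3,2,1} = 0
G(9) = mex{0,2,3,0} = 1
G(10) = mex{1,3,2,1} = 0
G(11) = mex{0,0,3,2} = 1
G(12) = mex{1,1,0,3} = 2
G(13) = mex{2,0,1,2} = 3
G(14) = mex{3,1,0,3} = 2
G(15) = mex{2,2,1,0} = 3
G(16) = mex{3,3,2,1} = 0
G(17) = mex{0,2,3,0} = 1
G(n+8) = G(n) holds for n = 0,…,6 (a full window of length max(S) = 7), so the sequence is purely periodic with period 8.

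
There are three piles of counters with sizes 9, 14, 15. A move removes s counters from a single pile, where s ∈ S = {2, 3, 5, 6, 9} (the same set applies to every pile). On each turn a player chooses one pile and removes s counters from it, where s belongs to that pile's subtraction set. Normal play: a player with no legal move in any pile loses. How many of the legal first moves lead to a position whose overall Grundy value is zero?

All piles use S = {2, 3, 5, 6, 9}:
G(0) = 0
G(1) = mex{} = 0
G(2) = mex{0} = 1
G(3) = mex{0,0} = 1
G(4) = mex{1,0} = 2
G(5) = mex{1,1,0} = 2
G(6) = mex{2,1,0,0} = 3
G(7) = mex{2,2,1,0} = 3
G(8) = mex{3,2,1,1} = 0
G(9) = mex{3,3,2,1,0} = 4
G(10) = mex{0,3,2,2,0} = 1
G(11) = mex{4,0,3,2,1} = 5
G(12) = mex{1,4,3,3,1} = 0
G(13) = mex{5,1,0,3,2} = 4
G(14) = mex{0,5,4,0,2} = 1
G(15) = mex{4,0,1,4,3} = 2
Pile A: G(9) = 4.
Pile B: G(14) = 1.
Pile C: G(15) = 2.
Combined Grundy value = 4 ⊕ 1 ⊕ 2 = 7.
A winning move leaves total XOR = 0, i.e. changes one component's Grundy value g to g ⊕ X where X is the current total.
Pile A: need g' = 4⊕7 = 3. Options: 9−2→G=3, 9−3→G=3, 9−5→G=2, 9−6→G=1, 9−9→G=0. Hits: 2.
Pile B: need g' = 1⊕7 = 6. Options: 14−2→G=0, 14−3→G=5, 14−5→G=4, 14−6→G=0, 14−9→G=2. Hits: 0.
Pile C: need g' = 2⊕7 = 5. Options: 15−2→G=4, 15−3→G=0, 15−5→G=1, 15−6→G=4, 15−9→G=3. Hits: 0.

2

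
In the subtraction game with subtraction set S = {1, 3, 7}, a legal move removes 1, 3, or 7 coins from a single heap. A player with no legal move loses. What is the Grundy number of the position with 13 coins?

G(0) = 0
G(1) = mex{0} = 1
G(2) = mex{1} = 0
G(3) = mex{0,0} = 1
G(4) = mex{1,1} = 0
G(5) = mex{0,0} = 1
G(6) = mex{1,1} = 0
G(7) = mex{0,0,0} = 1
G(8) = mex{1,1,1} = 0
G(9) = mex{0,0,0} = 1
G(10) = mex{1,1,1} = 0
G(11) = mex{0,0,0} = 1
G(12) = mex{1,1,1} = 0
G(13) = mex{0,0,0} = 1

1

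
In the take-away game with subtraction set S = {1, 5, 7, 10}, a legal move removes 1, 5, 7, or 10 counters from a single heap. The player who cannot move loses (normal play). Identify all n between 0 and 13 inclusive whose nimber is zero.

n :  0  1  2  3  4  5  6  7  8  9 10 11 12 13
G :  0  1  0  1  0  1  0  1  0  1  2  3  2  3
P-positions are exactly the n with G(n) = 0.

0, 2, 4, 6, 8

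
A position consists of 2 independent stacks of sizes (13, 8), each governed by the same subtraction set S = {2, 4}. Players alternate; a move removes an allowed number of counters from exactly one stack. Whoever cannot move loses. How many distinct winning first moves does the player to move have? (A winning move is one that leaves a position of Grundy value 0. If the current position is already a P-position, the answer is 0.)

All stacks use S = {2, 4}:
n :  0  1  2  3  4  5  6  7  8  9 10 11 12 13
G :  0  0  1  1  2  2  0  0  1  1  2  2  0  0
Stack A: G(13) = 0.
Stack B: G(8) = 1.
Combined Grundy value = 0 ⊕ 1 = 1.
A winning move leaves total XOR = 0, i.e. changes one component's Grundy value g to g ⊕ X where X is the current total.
Stack A: need g' = 0⊕1 = 1. Options: 13−2→G=2, 13−4→G=1. Hits: 1.
Stack B: need g' = 1⊕1 = 0. Options: 8−2→G=0, 8−4→G=2. Hits: 1.

2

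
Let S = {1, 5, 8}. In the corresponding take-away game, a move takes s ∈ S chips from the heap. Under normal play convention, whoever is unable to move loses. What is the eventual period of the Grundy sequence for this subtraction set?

13

n :  0  1  2  3  4  5  6  7  8  9 10 11 12 13 14 15 16 17 18 19 20 21 22 23 24 25 26 27
G :  0  1  0  1  0  1  0  1  2  3  2  3  2  0  1  0  1  0  1  0  1  2  3  2  3  2  0  1
G(n+13) = G(n) holds for n = 0,…,7 (a full window of length max(S) = 8), so the sequence is purely periodic with period 13.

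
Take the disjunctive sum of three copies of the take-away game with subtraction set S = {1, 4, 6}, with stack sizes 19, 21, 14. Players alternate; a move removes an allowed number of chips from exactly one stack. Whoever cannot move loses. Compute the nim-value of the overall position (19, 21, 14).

1

All stacks use S = {1, 4, 6}:
n :  0  1  2  3  4  5  6  7  8  9 10 11 12 13 14 15 16 17 18 19 20 21
G :  0  1  0  1  2  0  1  0  1  2  0  1  0  1  2  0  1  0  1  2  0  1
Stack A: G(19) = 2.
Stack B: G(21) = 1.
Stack C: G(14) = 2.
Combined Grundy value = 2 ⊕ 1 ⊕ 2 = 1.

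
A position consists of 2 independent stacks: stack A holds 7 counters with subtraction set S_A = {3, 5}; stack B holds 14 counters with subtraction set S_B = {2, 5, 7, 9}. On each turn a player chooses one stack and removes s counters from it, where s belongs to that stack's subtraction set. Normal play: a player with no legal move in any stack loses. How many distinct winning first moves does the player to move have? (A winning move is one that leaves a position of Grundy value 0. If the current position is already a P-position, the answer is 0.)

Stack A, S = {3, 5}:
n : 0 1 2 3 4 5 6 7
G : 0 0 0 1 1 1 2 2
G_A(7) = 2.
Stack B, S = {2, 5, 7, 9}:
n :  0  1  2  3  4  5  6  7  8  9 10 11 12 13 14
G :  0  0  1  1  0  2  1  3  2  2  3  3  0  4  1
G_B(14) = 1.
Combined Grundy value = 2 ⊕ 1 = 3.
A winning move leaves total XOR = 0, i.e. changes one component's Grundy value g to g ⊕ X where X is the current total.
Stack A: need g' = 2⊕3 = 1. Options: 7−3→G=1, 7−5→G=0. Hits: 1.
Stack B: need g' = 1⊕3 = 2. Options: 14−2→G=0, 14−5→G=2, 14−7→G=3, 14−9→G=2. Hits: 2.

3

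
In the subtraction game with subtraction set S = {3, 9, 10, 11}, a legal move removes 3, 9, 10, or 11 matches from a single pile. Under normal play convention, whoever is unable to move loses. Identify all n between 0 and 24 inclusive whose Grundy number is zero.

n :  0  1  2  3  4  5  6  7  8  9 10 11 12 13 14 15 16 17 18 19 20 21 22 23 24
G :  0  0  0  1  1  1  0  0  0  1  1  1  2  2  0  3  3  1  2  2  0  0  0  1  1
P-positions are exactly the n with G(n) = 0.

0, 1, 2, 6, 7, 8, 14, 20, 21, 22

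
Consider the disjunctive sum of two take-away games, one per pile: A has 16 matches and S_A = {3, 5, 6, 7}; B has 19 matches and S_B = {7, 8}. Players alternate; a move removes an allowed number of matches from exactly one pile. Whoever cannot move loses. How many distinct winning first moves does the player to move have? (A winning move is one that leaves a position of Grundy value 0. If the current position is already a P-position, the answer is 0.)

2

Pile A, S = {3, 5, 6, 7}:
n :  0  1  2  3  4  5  6  7  8  9 10 11 12 13 14 15 16
G :  0  0  0  1  1  1  2  2  2  3  0  0  0  1  1  1  2
G_A(16) = 2.
Pile B, S = {7, 8}:
G(0) = 0
G(1) = mex{} = 0
G(2) = mex{} = 0
G(3) = mex{} = 0
G(4) = mex{} = 0
G(5) = mex{} = 0
G(6) = mex{} = 0
G(7) = mex{0} = 1
G(8) = mex{0,0} = 1
G(9) = mex{0,0} = 1
G(10) = mex{0,0} = 1
G(11) = mex{0,0} = 1
G(12) = mex{0,0} = 1
G(13) = mex{0,0} = 1
G(14) = mex{1,0} = 2
G(15) = mex{1,1} = 0
G(16) = mex{1,1} = 0
G(17) = mex{1,1} = 0
G(18) = mex{1,1} = 0
G(19) = mex{1,1} = 0
G_B(19) = 0.
Combined Grundy value = 2 ⊕ 0 = 2.
A winning move leaves total XOR = 0, i.e. changes one component's Grundy value g to g ⊕ X where X is the current total.
Pile A: need g' = 2⊕2 = 0. Options: 16−3→G=1, 16−5→G=0, 16−6→G=0, 16−7→G=3. Hits: 2.
Pile B: need g' = 0⊕2 = 2. Options: 19−7→G=1, 19−8→G=1. Hits: 0.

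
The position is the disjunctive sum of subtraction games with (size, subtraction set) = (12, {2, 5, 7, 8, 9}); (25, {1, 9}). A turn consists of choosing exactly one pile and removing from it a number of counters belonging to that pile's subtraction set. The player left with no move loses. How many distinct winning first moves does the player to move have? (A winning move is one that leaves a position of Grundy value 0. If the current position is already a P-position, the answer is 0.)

1

Pile A, S = {2, 5, 7, 8, 9}:
n :  0  1  2  3  4  5  6  7  8  9 10 11 12
G :  0  0  1  1  0  2  1  3  2  2  3  3  4
G_A(12) = 4.
Pile B, S = {1, 9}:
G(0) = 0
G(1) = mex{0} = 1
G(2) = mex{1} = 0
G(3) = mex{0} = 1
G(4) = mex{1} = 0
G(5) = mex{0} = 1
G(6) = mex{1} = 0
G(7) = mex{0} = 1
G(8) = mex{1} = 0
G(9) = mex{0,0} = 1
G(10) = mex{1,1} = 0
G(11) = mex{0,0} = 1
G(12) = mex{1,1} = 0
G(13) = mex{0,0} = 1
G(14) = mex{1,1} = 0
G(15) = mex{0,0} = 1
G(16) = mex{1,1} = 0
G(17) = mex{0,0} = 1
G(18) = mex{1,1} = 0
G(19) = mex{0,0} = 1
G(20) = mex{1,1} = 0
G(21) = mex{0,0} = 1
G(22) = mex{1,1} = 0
G(23) = mex{0,0} = 1
G(24) = mex{1,1} = 0
G(25) = mex{0,0} = 1
G_B(25) = 1.
Combined Grundy value = 4 ⊕ 1 = 5.
A winning move leaves total XOR = 0, i.e. changes one component's Grundy value g to g ⊕ X where X is the current total.
Pile A: need g' = 4⊕5 = 1. Options: 12−2→G=3, 12−5→G=3, 12−7→G=2, 12−8→G=0, 12−9→G=1. Hits: 1.
Pile B: need g' = 1⊕5 = 4. Options: 25−1→G=0, 25−9→G=0. Hits: 0.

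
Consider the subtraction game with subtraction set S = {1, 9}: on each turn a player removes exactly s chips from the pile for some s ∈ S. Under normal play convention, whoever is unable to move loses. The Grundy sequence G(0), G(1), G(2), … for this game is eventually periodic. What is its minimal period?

2

n :  0  1  2  3  4  5  6  7  8  9 10 11 12 13 14
G :  0  1  0  1  0  1  0  1  0  1  0  1  0  1  0
G(n+2) = G(n) holds for n = 0,…,8 (a full window of length max(S) = 9), so the sequence is purely periodic with period 2.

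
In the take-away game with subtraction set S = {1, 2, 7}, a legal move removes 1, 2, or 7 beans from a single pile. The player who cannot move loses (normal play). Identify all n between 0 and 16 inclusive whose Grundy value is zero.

0, 3, 6, 9, 12, 15

n :  0  1  2  3  4  5  6  7  8  9 10 11 12 13 14 15 16
G :  0  1  2  0  1  2  0  1  2  0  1  2  0  1  2  0  1
P-positions are exactly the n with G(n) = 0.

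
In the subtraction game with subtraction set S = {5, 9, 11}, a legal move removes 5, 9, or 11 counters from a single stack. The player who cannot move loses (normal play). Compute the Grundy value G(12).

2

G(0) = 0
G(1) = mex{} = 0
G(2) = mex{} = 0
G(3) = mex{} = 0
G(4) = mex{} = 0
G(5) = mex{0} = 1
G(6) = mex{0} = 1
G(7) = mex{0} = 1
G(8) = mex{0} = 1
G(9) = mex{0,0} = 1
G(10) = mex{1,0} = 2
G(11) = mex{1,0,0} = 2
G(12) = mex{1,0,0} = 2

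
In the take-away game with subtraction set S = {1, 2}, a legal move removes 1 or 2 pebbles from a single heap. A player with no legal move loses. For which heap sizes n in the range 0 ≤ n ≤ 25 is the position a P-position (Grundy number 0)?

n :  0  1  2  3  4  5  6  7  8  9 10 11 12 13 14 15 16 17 18 19 20 21 22 23 24 25
G :  0  1  2  0  1  2  0  1  2  0  1  2  0  1  2  0  1  2  0  1  2  0  1  2  0  1
P-positions are exactly the n with G(n) = 0.

0, 3, 6, 9, 12, 15, 18, 21, 24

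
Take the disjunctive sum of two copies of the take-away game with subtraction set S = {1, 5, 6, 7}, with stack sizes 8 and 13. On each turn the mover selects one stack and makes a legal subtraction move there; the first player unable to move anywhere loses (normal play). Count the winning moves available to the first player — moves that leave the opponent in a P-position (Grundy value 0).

4

All stacks use S = {1, 5, 6, 7}:
n :  0  1  2  3  4  5  6  7  8  9 10 11 12 13
G :  0  1  0  1  0  1  2  3  2  3  2  3  0  1
Stack A: G(8) = 2.
Stack B: G(13) = 1.
Combined Grundy value = 2 ⊕ 1 = 3.
A winning move leaves total XOR = 0, i.e. changes one component's Grundy value g to g ⊕ X where X is the current total.
Stack A: need g' = 2⊕3 = 1. Options: 8−1→G=3, 8−5→G=1, 8−6→G=0, 8−7→G=1. Hits: 2.
Stack B: need g' = 1⊕3 = 2. Options: 13−1→G=0, 13−5→G=2, 13−6→G=3, 13−7→G=2. Hits: 2.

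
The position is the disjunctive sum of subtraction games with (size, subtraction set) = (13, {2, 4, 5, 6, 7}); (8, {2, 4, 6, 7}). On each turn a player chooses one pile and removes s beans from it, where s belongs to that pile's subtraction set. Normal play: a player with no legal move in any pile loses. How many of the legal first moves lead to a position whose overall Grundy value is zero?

2

Pile A, S = {2, 4, 5, 6, 7}:
G(0) = 0
G(1) = mex{} = 0
G(2) = mex{0} = 1
G(3) = mex{0} = 1
G(4) = mex{1,0} = 2
G(5) = mex{1,0,0} = 2
G(6) = mex{2,1,0,0} = 3
G(7) = mex{2,1,1,0,0} = 3
G(8) = mex{3,2,1,1,0} = 4
G(9) = mex{3,2,2,1,1} = 0
G(10) = mex{4,3,2,2,1} = 0
G(11) = mex{0,3,3,2,2} = 1
G(12) = mex{0,4,3,3,2} = 1
G(13) = mex{1,0,4,3,3} = 2
G_A(13) = 2.
Pile B, S = {2, 4, 6, 7}:
G(0) = 0
G(1) = mex{} = 0
G(2) = mex{0} = 1
G(3) = mex{0} = 1
G(4) = mex{1,0} = 2
G(5) = mex{1,0} = 2
G(6) = mex{2,1,0} = 3
G(7) = mex{2,1,0,0} = 3
G(8) = mex{3,2,1,0} = 4
G_B(8) = 4.
Combined Grundy value = 2 ⊕ 4 = 6.
A winning move leaves total XOR = 0, i.e. changes one component's Grundy value g to g ⊕ X where X is the current total.
Pile A: need g' = 2⊕6 = 4. Options: 13−2→G=1, 13−4→G=0, 13−5→G=4, 13−6→G=3, 13−7→G=3. Hits: 1.
Pile B: need g' = 4⊕6 = 2. Options: 8−2→G=3, 8−4→G=2, 8−6→G=1, 8−7→G=0. Hits: 1.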